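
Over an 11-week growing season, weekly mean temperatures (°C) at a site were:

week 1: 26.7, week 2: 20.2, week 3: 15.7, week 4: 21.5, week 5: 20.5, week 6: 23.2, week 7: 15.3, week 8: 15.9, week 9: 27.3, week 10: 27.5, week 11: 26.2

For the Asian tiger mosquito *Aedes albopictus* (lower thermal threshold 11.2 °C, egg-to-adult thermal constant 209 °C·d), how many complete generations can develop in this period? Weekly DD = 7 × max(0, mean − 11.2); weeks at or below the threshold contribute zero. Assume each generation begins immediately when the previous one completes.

Weekly DD (7 × max(0, T̄ − 11.2)): 108.5, 63.0, 31.5, 72.1, 65.1, 84.0, 28.7, 32.9, 112.7, 114.1, 105.0.
Season total = 817.6 DD.
Complete generations = ⌊817.6 / 209⌋ = 3.

3 generations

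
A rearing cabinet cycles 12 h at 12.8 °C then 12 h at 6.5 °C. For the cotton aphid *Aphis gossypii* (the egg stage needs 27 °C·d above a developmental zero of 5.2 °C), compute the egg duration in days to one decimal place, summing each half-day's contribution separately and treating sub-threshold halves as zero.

6.1 days

Day half: max(0, 12.8 − 5.2) × 0.5 = 7.6 × 0.5 = 3.80 DD.
Night half: max(0, 6.5 − 5.2) × 0.5 = 1.3 × 0.5 = 0.65 DD.
Per 24 h: 4.45 DD/day.
Duration = 27 / 4.45 = 6.067 ≈ 6.1 days.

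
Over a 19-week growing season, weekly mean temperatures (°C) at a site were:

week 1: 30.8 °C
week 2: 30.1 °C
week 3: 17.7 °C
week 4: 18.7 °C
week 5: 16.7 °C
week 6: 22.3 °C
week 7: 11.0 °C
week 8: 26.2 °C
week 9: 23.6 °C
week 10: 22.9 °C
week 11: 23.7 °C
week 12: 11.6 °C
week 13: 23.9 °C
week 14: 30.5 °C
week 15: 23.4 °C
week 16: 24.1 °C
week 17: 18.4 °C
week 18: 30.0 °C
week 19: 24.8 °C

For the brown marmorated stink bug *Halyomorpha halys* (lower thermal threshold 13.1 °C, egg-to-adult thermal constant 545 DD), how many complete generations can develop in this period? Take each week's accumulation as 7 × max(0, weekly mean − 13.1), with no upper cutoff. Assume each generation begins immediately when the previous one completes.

Weekly DD (7 × max(0, T̄ − 13.1)): 123.9, 119.0, 32.2, 39.2, 25.2, 64.4, 0.0, 91.7, 73.5, 68.6, 74.2, 0.0, 75.6, 121.8, 72.1, 77.0, 37.1, 118.3, 81.9.
Season total = 1295.7 DD.
Complete generations = ⌊1295.7 / 545⌋ = 2.

2 generations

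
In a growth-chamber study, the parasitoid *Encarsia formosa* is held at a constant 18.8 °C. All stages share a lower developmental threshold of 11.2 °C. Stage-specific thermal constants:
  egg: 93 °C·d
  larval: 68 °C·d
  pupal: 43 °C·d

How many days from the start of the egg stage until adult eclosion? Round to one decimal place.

Daily accumulation at 18.8 °C = 18.8 − 11.2 = 7.6 DD/day.
Total K = 93 + 68 + 43 = 204 DD.
Total duration = 204 / 7.6 = 26.842 ≈ 26.8 days.

26.8 days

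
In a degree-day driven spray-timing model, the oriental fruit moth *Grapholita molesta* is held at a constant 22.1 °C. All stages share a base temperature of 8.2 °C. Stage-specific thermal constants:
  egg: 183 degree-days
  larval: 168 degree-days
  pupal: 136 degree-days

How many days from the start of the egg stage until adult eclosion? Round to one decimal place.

Daily accumulation at 22.1 °C = 22.1 − 8.2 = 13.9 DD/day.
Total K = 183 + 168 + 136 = 487 DD.
Total duration = 487 / 13.9 = 35.036 ≈ 35.0 days.

35.0 days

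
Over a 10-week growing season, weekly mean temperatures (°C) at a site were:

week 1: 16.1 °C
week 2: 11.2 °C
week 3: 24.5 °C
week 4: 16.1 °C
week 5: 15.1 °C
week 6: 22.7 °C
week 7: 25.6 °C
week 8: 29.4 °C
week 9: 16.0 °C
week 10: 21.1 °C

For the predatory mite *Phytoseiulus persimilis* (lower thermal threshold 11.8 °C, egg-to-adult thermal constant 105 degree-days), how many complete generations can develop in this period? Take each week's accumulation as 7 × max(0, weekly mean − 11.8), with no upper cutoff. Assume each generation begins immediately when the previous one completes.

Weekly DD (7 × max(0, T̄ − 11.8)): 30.1, 0.0, 88.9, 30.1, 23.1, 76.3, 96.6, 123.2, 29.4, 65.1.
Season total = 562.8 DD.
Complete generations = ⌊562.8 / 105⌋ = 5.

5 generations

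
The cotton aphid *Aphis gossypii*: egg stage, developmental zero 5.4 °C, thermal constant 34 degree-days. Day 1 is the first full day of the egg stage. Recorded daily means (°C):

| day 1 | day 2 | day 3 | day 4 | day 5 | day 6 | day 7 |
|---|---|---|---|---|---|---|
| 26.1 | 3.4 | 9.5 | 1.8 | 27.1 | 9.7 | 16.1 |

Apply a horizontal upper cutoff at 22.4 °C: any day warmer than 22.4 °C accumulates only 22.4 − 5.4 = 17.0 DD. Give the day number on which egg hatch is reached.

day 5

Daily DD above 5.4 °C (capped at 17.0): 17.0, 0.0, 4.1, 0.0, 17.0, 4.3, 10.7.
Cumulative: 17.0, 17.0, 21.1, 21.1, 38.1, 42.4, 53.1.
The total first reaches 34 DD on day 5.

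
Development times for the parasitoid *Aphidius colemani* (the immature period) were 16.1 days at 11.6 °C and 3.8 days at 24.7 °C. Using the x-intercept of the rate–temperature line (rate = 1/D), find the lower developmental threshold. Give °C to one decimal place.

Under the model K = D·(T − T_b), so D₁·(T₁ − T_b) = D₂·(T₂ − T_b).
16.1·(11.6 − T_b) = 3.8·(24.7 − T_b)
T_b = (16.1·11.6 − 3.8·24.7) / (16.1 − 3.8) = 92.90 / 12.3 = 7.553 °C ≈ 7.6 °C.

7.6 °C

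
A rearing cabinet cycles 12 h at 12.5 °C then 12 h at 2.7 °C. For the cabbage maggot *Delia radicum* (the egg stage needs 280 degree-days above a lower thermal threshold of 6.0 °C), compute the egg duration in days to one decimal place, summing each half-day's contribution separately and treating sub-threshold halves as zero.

86.2 days

Day half: max(0, 12.5 − 6.0) × 0.5 = 6.5 × 0.5 = 3.25 DD.
Night half: max(0, 2.7 − 6.0) × 0.5 = 0.0 × 0.5 = 0.00 DD.
Per 24 h: 3.25 DD/day.
Duration = 280 / 3.25 = 86.154 ≈ 86.2 days.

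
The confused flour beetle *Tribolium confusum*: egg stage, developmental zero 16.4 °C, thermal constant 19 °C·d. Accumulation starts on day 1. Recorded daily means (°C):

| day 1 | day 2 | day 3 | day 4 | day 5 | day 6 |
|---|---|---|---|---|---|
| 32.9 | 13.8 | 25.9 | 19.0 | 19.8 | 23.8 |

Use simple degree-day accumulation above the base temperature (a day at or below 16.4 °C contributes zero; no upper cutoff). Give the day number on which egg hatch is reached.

day 3

Daily DD above 16.4 °C: 16.5, 0.0, 9.5, 2.6, 3.4, 7.4.
Cumulative: 16.5, 16.5, 26.0, 28.6, 32.0, 39.4.
The total first reaches 19 DD on day 3.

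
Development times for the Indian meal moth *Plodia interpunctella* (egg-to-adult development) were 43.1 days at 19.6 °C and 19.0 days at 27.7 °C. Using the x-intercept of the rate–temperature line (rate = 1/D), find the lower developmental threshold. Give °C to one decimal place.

Under the model K = D·(T − T_b), so D₁·(T₁ − T_b) = D₂·(T₂ − T_b).
43.1·(19.6 − T_b) = 19.0·(27.7 − T_b)
T_b = (43.1·19.6 − 19.0·27.7) / (43.1 − 19.0) = 318.46 / 24.1 = 13.214 °C ≈ 13.2 °C.

13.2 °C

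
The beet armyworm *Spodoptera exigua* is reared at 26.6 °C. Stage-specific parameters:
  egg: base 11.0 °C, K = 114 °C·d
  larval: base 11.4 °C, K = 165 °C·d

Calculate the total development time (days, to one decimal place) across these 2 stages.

18.2 days

egg: 114 / (26.6 − 11.0) = 114 / 15.6 = 7.308 d.
larval: 165 / (26.6 − 11.4) = 165 / 15.2 = 10.855 d.
Sum = 18.163 ≈ 18.2 days.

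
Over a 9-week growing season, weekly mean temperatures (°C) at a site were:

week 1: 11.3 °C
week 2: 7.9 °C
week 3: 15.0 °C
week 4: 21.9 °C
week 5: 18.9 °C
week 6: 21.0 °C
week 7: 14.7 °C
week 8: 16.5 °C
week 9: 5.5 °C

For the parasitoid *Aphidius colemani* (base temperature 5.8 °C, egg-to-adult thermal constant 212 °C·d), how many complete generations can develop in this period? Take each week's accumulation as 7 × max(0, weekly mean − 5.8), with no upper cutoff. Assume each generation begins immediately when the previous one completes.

2 generations

Weekly DD (7 × max(0, T̄ − 5.8)): 38.5, 14.7, 64.4, 112.7, 91.7, 106.4, 62.3, 74.9, 0.0.
Season total = 565.6 DD.
Complete generations = ⌊565.6 / 212⌋ = 2.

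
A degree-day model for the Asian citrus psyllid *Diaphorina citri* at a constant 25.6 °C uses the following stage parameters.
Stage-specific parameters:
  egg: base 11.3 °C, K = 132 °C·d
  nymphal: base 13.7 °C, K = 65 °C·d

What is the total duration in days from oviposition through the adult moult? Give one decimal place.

egg: 132 / (25.6 − 11.3) = 132 / 14.3 = 9.231 d.
nymphal: 65 / (25.6 − 13.7) = 65 / 11.9 = 5.462 d.
Sum = 14.693 ≈ 14.7 days.

14.7 days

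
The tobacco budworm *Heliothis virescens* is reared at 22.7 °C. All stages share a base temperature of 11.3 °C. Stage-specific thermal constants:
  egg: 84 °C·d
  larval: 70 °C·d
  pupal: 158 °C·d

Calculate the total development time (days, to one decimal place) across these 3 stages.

Daily accumulation at 22.7 °C = 22.7 − 11.3 = 11.4 DD/day.
Total K = 84 + 70 + 158 = 312 DD.
Total duration = 312 / 11.4 = 27.368 ≈ 27.4 days.

27.4 days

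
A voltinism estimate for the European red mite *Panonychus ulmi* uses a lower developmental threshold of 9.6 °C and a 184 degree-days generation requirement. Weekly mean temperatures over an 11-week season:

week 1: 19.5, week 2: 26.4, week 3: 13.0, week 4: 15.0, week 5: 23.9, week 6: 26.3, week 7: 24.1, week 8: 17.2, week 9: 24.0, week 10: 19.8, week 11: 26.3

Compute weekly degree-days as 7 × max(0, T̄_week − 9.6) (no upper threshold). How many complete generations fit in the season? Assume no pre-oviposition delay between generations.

4 generations

Weekly DD (7 × max(0, T̄ − 9.6)): 69.3, 117.6, 23.8, 37.8, 100.1, 116.9, 101.5, 53.2, 100.8, 71.4, 116.9.
Season total = 909.3 DD.
Complete generations = ⌊909.3 / 184⌋ = 4.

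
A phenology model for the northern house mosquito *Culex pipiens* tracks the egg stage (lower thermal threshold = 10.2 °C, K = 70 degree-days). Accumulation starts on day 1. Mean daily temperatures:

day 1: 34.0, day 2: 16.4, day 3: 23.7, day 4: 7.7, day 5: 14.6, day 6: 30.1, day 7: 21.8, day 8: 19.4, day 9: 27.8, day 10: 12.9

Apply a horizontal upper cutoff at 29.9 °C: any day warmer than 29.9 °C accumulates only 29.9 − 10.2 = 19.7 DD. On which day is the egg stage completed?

day 7

Daily DD above 10.2 °C (capped at 19.7): 19.7, 6.2, 13.5, 0.0, 4.4, 19.7, 11.6, 9.2, 17.6, 2.7.
Cumulative: 19.7, 25.9, 39.4, 39.4, 43.8, 63.5, 75.1, 84.3, 101.9, 104.6.
The total first reaches 70 DD on day 7.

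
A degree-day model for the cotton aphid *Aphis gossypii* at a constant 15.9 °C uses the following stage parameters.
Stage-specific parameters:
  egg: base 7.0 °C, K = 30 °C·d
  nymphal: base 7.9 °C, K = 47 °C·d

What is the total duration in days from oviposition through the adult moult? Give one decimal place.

9.2 days

egg: 30 / (15.9 − 7.0) = 30 / 8.9 = 3.371 d.
nymphal: 47 / (15.9 − 7.9) = 47 / 8.0 = 5.875 d.
Sum = 9.246 ≈ 9.2 days.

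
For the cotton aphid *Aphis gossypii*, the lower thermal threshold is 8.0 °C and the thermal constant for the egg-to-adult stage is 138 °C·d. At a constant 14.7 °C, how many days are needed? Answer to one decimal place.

Daily accumulation = 14.7 − 8.0 = 6.7 DD/day.
Duration = 138 / 6.7 = 20.597 ≈ 20.6 days.

20.6 days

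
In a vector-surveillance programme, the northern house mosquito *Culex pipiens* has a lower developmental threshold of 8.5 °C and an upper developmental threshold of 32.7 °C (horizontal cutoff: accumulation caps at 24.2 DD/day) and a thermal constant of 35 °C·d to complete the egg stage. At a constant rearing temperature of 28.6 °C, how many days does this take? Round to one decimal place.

1.7 days

Daily accumulation = 28.6 − 8.5 = 20.1 DD/day.
Duration = 35 / 20.1 = 1.741 ≈ 1.7 days.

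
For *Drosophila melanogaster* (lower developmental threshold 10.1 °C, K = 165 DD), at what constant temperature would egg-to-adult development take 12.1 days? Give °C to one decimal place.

23.7 °C

Required daily accumulation = 165 / 12.1 = 13.636 DD/day.
T = T_base + 13.636 = 10.1 + 13.636 = 23.736 ≈ 23.7 °C.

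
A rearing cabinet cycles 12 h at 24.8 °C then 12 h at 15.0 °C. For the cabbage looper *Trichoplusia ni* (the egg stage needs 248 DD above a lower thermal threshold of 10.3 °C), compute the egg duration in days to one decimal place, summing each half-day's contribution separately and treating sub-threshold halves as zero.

25.8 days

Day half: max(0, 24.8 − 10.3) × 0.5 = 14.5 × 0.5 = 7.25 DD.
Night half: max(0, 15.0 − 10.3) × 0.5 = 4.7 × 0.5 = 2.35 DD.
Per 24 h: 9.60 DD/day.
Duration = 248 / 9.60 = 25.833 ≈ 25.8 days.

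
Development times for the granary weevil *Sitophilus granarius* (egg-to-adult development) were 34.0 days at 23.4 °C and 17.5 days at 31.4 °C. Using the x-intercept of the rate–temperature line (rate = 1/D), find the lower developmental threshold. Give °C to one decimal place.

14.9 °C

Equal thermal constants: D₁(T₁ − T_b) = D₂(T₂ − T_b).
34.0·(23.4 − T_b) = 17.5·(31.4 − T_b)
T_b = (34.0·23.4 − 17.5·31.4) / (34.0 − 17.5) = 246.10 / 16.5 = 14.915 °C ≈ 14.9 °C.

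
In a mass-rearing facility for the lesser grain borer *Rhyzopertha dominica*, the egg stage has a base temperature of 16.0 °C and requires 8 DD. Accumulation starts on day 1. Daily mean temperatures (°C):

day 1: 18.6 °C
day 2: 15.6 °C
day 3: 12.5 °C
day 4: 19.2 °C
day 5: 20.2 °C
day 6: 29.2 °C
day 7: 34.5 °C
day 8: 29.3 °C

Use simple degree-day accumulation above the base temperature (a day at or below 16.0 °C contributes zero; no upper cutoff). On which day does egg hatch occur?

Daily DD above 16.0 °C: 2.6, 0.0, 0.0, 3.2, 4.2, 13.2, 18.5, 13.3.
Cumulative: 2.6, 2.6, 2.6, 5.8, 10.0, 23.2, 41.7, 55.0.
The total first reaches 8 DD on day 5.

day 5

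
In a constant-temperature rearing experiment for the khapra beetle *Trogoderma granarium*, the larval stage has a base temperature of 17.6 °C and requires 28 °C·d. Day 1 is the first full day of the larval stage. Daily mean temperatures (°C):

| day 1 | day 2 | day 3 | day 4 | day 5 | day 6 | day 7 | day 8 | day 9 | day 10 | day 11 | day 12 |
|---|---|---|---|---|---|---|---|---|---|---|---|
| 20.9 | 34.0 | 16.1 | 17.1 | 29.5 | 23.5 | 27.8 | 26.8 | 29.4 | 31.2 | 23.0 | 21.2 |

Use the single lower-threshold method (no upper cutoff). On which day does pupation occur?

day 5

Daily DD above 17.6 °C: 3.3, 16.4, 0.0, 0.0, 11.9, 5.9, 10.2, 9.2, 11.8, 13.6, 5.4, 3.6.
Cumulative: 3.3, 19.7, 19.7, 19.7, 31.6, 37.5, 47.7, 56.9, 68.7, 82.3, 87.7, 91.3.
The total first reaches 28 DD on day 5.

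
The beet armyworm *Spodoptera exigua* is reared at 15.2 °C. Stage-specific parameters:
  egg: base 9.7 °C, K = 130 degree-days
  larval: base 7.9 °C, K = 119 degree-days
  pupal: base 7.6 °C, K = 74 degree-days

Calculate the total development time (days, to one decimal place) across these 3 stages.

49.7 days

egg: 130 / (15.2 − 9.7) = 130 / 5.5 = 23.636 d.
larval: 119 / (15.2 − 7.9) = 119 / 7.3 = 16.301 d.
pupal: 74 / (15.2 − 7.6) = 74 / 7.6 = 9.737 d.
Sum = 49.675 ≈ 49.7 days.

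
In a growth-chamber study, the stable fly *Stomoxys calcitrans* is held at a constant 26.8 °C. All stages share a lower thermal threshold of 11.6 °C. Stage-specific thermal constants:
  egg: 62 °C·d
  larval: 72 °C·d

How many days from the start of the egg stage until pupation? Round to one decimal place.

8.8 days

Daily accumulation at 26.8 °C = 26.8 − 11.6 = 15.2 DD/day.
Total K = 62 + 72 = 134 DD.
Total duration = 134 / 15.2 = 8.816 ≈ 8.8 days.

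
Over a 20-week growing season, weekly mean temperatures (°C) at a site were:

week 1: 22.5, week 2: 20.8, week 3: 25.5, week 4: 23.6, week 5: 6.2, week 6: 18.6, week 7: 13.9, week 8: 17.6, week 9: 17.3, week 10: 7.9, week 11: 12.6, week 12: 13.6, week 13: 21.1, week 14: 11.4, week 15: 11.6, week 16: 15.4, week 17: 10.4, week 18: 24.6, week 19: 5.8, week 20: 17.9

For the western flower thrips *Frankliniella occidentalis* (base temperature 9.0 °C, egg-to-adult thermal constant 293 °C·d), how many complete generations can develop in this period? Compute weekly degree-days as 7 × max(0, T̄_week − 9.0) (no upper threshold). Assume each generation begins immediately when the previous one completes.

3 generations

Weekly DD (7 × max(0, T̄ − 9.0)): 94.5, 82.6, 115.5, 102.2, 0.0, 67.2, 34.3, 60.2, 58.1, 0.0, 25.2, 32.2, 84.7, 16.8, 18.2, 44.8, 9.8, 109.2, 0.0, 62.3.
Season total = 1017.8 DD.
Complete generations = ⌊1017.8 / 293⌋ = 3.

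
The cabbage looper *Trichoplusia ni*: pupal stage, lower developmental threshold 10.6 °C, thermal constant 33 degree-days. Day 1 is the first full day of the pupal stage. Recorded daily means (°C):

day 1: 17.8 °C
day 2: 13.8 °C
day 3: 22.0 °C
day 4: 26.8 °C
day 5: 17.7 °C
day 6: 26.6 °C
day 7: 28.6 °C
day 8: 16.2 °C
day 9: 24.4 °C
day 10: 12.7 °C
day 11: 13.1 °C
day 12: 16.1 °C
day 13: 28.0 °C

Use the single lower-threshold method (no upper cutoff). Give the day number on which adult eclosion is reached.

Daily DD above 10.6 °C: 7.2, 3.2, 11.4, 16.2, 7.1, 16.0, 18.0, 5.6, 13.8, 2.1, 2.5, 5.5, 17.4.
Cumulative: 7.2, 10.4, 21.8, 38.0, 45.1, 61.1, 79.1, 84.7, 98.5, 100.6, 103.1, 108.6, 126.0.
The total first reaches 33 DD on day 4.

day 4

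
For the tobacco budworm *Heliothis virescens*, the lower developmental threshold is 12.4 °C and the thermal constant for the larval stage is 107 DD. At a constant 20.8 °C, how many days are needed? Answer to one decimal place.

12.7 days

Daily accumulation = 20.8 − 12.4 = 8.4 DD/day.
Duration = 107 / 8.4 = 12.738 ≈ 12.7 days.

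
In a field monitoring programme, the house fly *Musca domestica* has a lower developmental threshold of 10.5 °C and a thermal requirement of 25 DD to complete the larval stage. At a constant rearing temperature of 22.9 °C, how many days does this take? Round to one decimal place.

Daily accumulation = 22.9 − 10.5 = 12.4 DD/day.
Duration = 25 / 12.4 = 2.016 ≈ 2.0 days.

2.0 days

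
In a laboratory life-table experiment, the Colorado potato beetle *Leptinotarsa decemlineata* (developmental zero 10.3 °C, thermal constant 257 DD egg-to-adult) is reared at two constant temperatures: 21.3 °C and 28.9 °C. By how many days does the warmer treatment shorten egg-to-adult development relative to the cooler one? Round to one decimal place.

At 21.3 °C: 257 / (21.3 − 10.3) = 257 / 11.0 = 23.364 d.
At 28.9 °C: 257 / (28.9 − 10.3) = 257 / 18.6 = 13.817 d.
Difference = |23.364 − 13.817| = 9.546 ≈ 9.5 days.

9.5 days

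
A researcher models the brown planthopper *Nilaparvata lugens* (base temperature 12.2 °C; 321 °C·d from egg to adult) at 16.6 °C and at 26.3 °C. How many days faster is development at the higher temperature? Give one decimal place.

50.2 days

At 16.6 °C: 321 / (16.6 − 12.2) = 321 / 4.4 = 72.955 d.
At 26.3 °C: 321 / (26.3 − 12.2) = 321 / 14.1 = 22.766 d.
Difference = |72.955 − 22.766| = 50.189 ≈ 50.2 days.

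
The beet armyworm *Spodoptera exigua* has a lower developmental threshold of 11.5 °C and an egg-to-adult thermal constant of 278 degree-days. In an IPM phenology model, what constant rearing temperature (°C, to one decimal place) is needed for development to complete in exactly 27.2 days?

21.7 °C

Required daily accumulation = 278 / 27.2 = 10.221 DD/day.
T = T_base + 10.221 = 11.5 + 10.221 = 21.721 ≈ 21.7 °C.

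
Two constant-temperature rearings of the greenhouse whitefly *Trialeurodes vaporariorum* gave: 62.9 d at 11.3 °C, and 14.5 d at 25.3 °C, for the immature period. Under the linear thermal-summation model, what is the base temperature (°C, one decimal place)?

Under the model K = D·(T − T_b), so D₁·(T₁ − T_b) = D₂·(T₂ − T_b).
62.9·(11.3 − T_b) = 14.5·(25.3 − T_b)
T_b = (62.9·11.3 − 14.5·25.3) / (62.9 − 14.5) = 343.92 / 48.4 = 7.106 °C ≈ 7.1 °C.

7.1 °C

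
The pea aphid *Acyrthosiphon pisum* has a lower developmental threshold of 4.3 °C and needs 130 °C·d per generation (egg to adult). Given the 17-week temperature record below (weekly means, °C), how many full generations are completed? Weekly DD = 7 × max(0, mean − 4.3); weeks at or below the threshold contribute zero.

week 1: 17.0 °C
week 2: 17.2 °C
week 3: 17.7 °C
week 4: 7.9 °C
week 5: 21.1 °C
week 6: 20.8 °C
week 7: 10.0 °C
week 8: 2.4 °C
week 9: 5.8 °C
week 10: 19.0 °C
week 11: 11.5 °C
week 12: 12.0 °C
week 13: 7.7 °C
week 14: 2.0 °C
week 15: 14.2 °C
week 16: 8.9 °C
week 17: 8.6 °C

7 generations

Weekly DD (7 × max(0, T̄ − 4.3)): 88.9, 90.3, 93.8, 25.2, 117.6, 115.5, 39.9, 0.0, 10.5, 102.9, 50.4, 53.9, 23.8, 0.0, 69.3, 32.2, 30.1.
Season total = 944.3 DD.
Complete generations = ⌊944.3 / 130⌋ = 7.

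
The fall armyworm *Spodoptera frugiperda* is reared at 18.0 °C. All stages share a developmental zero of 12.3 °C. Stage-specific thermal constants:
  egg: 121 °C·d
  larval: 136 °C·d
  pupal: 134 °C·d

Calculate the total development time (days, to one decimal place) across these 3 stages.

Daily accumulation at 18.0 °C = 18.0 − 12.3 = 5.7 DD/day.
Total K = 121 + 136 + 134 = 391 DD.
Total duration = 391 / 5.7 = 68.596 ≈ 68.6 days.

68.6 days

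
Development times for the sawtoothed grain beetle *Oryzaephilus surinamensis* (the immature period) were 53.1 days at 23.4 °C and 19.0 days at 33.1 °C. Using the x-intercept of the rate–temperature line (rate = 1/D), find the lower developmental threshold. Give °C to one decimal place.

Linear rate model ⇒ the product D·(T − T_b) is constant across temperatures.
53.1·(23.4 − T_b) = 19.0·(33.1 − T_b)
T_b = (53.1·23.4 − 19.0·33.1) / (53.1 − 19.0) = 613.64 / 34.1 = 17.995 °C ≈ 18.0 °C.

18.0 °C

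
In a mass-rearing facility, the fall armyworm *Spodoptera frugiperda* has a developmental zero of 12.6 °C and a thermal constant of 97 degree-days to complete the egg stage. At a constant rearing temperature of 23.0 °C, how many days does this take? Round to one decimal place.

9.3 days

Daily accumulation = 23.0 − 12.6 = 10.4 DD/day.
Duration = 97 / 10.4 = 9.327 ≈ 9.3 days.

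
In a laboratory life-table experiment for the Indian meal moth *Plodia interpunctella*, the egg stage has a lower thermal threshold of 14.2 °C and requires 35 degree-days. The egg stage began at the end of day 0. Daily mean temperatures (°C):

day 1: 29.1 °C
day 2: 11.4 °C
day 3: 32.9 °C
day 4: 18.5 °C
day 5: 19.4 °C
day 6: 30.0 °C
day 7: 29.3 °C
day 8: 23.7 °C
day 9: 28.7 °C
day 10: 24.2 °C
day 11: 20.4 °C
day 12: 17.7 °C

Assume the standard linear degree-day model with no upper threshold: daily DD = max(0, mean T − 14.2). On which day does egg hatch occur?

day 4

Daily DD above 14.2 °C: 14.9, 0.0, 18.7, 4.3, 5.2, 15.8, 15.1, 9.5, 14.5, 10.0, 6.2, 3.5.
Cumulative: 14.9, 14.9, 33.6, 37.9, 43.1, 58.9, 74.0, 83.5, 98.0, 108.0, 114.2, 117.7.
The total first reaches 35 DD on day 4.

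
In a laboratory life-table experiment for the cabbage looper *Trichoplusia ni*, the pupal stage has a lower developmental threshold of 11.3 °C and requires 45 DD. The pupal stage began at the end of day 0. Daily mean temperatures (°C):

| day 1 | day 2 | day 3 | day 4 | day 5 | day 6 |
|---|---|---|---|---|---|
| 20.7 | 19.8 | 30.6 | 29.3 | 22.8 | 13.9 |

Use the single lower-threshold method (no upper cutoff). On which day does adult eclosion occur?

Daily DD above 11.3 °C: 9.4, 8.5, 19.3, 18.0, 11.5, 2.6.
Cumulative: 9.4, 17.9, 37.2, 55.2, 66.7, 69.3.
The total first reaches 45 DD on day 4.

day 4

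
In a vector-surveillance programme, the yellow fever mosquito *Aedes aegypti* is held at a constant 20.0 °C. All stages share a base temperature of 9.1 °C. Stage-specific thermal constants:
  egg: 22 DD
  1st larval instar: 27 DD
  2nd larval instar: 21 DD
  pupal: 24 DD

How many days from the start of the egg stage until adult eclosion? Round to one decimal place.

Daily accumulation at 20.0 °C = 20.0 − 9.1 = 10.9 DD/day.
Total K = 22 + 27 + 21 + 24 = 94 DD.
Total duration = 94 / 10.9 = 8.624 ≈ 8.6 days.

8.6 days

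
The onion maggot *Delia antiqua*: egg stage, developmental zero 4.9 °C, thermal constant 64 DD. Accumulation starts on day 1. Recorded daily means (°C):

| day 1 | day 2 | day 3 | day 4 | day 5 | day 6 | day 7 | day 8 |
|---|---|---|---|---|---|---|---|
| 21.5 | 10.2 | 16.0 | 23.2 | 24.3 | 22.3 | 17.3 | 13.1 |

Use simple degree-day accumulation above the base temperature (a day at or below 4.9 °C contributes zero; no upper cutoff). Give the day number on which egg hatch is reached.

day 5

Daily DD above 4.9 °C: 16.6, 5.3, 11.1, 18.3, 19.4, 17.4, 12.4, 8.2.
Cumulative: 16.6, 21.9, 33.0, 51.3, 70.7, 88.1, 100.5, 108.7.
The total first reaches 64 DD on day 5.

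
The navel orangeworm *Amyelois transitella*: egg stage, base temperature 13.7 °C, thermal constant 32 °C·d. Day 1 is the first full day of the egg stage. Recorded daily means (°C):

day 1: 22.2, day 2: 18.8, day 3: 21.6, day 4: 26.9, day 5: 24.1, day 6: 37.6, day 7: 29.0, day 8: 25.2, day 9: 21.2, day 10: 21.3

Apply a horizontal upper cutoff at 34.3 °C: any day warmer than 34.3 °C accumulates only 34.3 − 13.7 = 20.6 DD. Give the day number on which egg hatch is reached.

Daily DD above 13.7 °C (capped at 20.6): 8.5, 5.1, 7.9, 13.2, 10.4, 20.6, 15.3, 11.5, 7.5, 7.6.
Cumulative: 8.5, 13.6, 21.5, 34.7, 45.1, 65.7, 81.0, 92.5, 100.0, 107.6.
The total first reaches 32 DD on day 4.

day 4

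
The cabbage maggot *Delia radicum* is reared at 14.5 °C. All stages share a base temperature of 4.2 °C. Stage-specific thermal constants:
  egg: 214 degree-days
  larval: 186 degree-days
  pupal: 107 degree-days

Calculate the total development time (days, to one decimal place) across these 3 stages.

Daily accumulation at 14.5 °C = 14.5 − 4.2 = 10.3 DD/day.
Total K = 214 + 186 + 107 = 507 DD.
Total duration = 507 / 10.3 = 49.223 ≈ 49.2 days.

49.2 days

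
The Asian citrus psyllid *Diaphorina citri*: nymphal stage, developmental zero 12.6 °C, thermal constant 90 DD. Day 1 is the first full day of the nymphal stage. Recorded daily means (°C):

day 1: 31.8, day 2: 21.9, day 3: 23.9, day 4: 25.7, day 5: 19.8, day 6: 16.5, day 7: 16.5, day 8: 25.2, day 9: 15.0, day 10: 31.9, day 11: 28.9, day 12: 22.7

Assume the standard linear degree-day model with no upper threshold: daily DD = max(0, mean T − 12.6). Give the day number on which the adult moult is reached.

day 10

Daily DD above 12.6 °C: 19.2, 9.3, 11.3, 13.1, 7.2, 3.9, 3.9, 12.6, 2.4, 19.3, 16.3, 10.1.
Cumulative: 19.2, 28.5, 39.8, 52.9, 60.1, 64.0, 67.9, 80.5, 82.9, 102.2, 118.5, 128.6.
The total first reaches 90 DD on day 10.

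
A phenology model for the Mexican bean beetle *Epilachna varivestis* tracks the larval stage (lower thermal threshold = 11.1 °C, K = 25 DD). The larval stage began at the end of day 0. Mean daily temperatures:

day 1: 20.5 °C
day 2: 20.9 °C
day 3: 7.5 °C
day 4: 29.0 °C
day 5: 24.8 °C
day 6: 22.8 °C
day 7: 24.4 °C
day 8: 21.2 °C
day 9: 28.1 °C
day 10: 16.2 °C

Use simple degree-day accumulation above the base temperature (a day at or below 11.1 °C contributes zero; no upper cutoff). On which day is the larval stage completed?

day 4

Daily DD above 11.1 °C: 9.4, 9.8, 0.0, 17.9, 13.7, 11.7, 13.3, 10.1, 17.0, 5.1.
Cumulative: 9.4, 19.2, 19.2, 37.1, 50.8, 62.5, 75.8, 85.9, 102.9, 108.0.
The total first reaches 25 DD on day 4.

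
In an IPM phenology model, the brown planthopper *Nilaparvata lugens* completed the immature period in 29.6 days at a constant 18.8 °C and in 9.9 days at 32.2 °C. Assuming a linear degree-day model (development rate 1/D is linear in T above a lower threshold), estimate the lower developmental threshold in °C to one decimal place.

12.1 °C

Equal thermal constants: D₁(T₁ − T_b) = D₂(T₂ − T_b).
29.6·(18.8 − T_b) = 9.9·(32.2 − T_b)
T_b = (29.6·18.8 − 9.9·32.2) / (29.6 − 9.9) = 237.70 / 19.7 = 12.066 °C ≈ 12.1 °C.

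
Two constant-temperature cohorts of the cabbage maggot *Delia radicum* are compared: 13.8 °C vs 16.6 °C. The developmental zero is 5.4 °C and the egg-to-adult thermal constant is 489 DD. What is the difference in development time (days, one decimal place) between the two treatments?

At 13.8 °C: 489 / (13.8 − 5.4) = 489 / 8.4 = 58.214 d.
At 16.6 °C: 489 / (16.6 − 5.4) = 489 / 11.2 = 43.661 d.
Difference = |58.214 − 43.661| = 14.554 ≈ 14.6 days.

14.6 days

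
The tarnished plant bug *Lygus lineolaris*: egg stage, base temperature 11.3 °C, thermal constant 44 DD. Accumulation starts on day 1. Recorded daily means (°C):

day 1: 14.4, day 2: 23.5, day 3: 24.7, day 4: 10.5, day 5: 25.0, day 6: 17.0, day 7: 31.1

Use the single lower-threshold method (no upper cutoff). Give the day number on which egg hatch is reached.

Daily DD above 11.3 °C: 3.1, 12.2, 13.4, 0.0, 13.7, 5.7, 19.8.
Cumulative: 3.1, 15.3, 28.7, 28.7, 42.4, 48.1, 67.9.
The total first reaches 44 DD on day 6.

day 6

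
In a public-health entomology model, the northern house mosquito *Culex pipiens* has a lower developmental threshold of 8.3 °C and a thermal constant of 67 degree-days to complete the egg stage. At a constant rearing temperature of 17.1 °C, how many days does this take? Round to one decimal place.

7.6 days

Daily accumulation = 17.1 − 8.3 = 8.8 DD/day.
Duration = 67 / 8.8 = 7.614 ≈ 7.6 days.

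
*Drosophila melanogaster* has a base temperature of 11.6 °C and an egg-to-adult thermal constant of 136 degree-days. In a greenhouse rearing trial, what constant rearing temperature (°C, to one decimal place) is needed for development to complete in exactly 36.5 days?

Required daily accumulation = 136 / 36.5 = 3.726 DD/day.
T = T_base + 3.726 = 11.6 + 3.726 = 15.326 ≈ 15.3 °C.

15.3 °C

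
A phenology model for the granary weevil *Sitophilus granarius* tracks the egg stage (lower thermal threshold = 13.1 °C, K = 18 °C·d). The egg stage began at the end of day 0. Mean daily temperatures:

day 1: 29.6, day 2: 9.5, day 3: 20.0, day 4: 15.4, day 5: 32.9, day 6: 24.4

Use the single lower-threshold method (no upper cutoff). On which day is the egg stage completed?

day 3

Daily DD above 13.1 °C: 16.5, 0.0, 6.9, 2.3, 19.8, 11.3.
Cumulative: 16.5, 16.5, 23.4, 25.7, 45.5, 56.8.
The total first reaches 18 DD on day 3.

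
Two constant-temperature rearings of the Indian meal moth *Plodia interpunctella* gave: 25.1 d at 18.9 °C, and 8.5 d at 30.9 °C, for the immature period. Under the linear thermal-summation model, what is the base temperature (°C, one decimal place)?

12.8 °C

Linear rate model ⇒ the product D·(T − T_b) is constant across temperatures.
25.1·(18.9 − T_b) = 8.5·(30.9 − T_b)
T_b = (25.1·18.9 − 8.5·30.9) / (25.1 − 8.5) = 211.74 / 16.6 = 12.755 °C ≈ 12.8 °C.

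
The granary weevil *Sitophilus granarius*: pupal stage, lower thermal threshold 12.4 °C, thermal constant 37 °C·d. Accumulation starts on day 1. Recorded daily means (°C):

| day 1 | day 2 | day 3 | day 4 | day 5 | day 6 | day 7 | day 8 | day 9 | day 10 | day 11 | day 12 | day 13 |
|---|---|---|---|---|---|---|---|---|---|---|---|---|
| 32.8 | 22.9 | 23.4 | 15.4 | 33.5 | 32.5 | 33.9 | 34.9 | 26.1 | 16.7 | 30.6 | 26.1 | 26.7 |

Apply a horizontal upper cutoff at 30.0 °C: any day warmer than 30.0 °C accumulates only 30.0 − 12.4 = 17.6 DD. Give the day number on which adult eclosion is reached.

day 3

Daily DD above 12.4 °C (capped at 17.6): 17.6, 10.5, 11.0, 3.0, 17.6, 17.6, 17.6, 17.6, 13.7, 4.3, 17.6, 13.7, 14.3.
Cumulative: 17.6, 28.1, 39.1, 42.1, 59.7, 77.3, 94.9, 112.5, 126.2, 130.5, 148.1, 161.8, 176.1.
The total first reaches 37 DD on day 3.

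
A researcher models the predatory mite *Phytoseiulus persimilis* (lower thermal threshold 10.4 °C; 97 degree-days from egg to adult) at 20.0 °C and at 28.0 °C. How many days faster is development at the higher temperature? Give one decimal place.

4.6 days

At 20.0 °C: 97 / (20.0 − 10.4) = 97 / 9.6 = 10.104 d.
At 28.0 °C: 97 / (28.0 − 10.4) = 97 / 17.6 = 5.511 d.
Difference = |10.104 − 5.511| = 4.593 ≈ 4.6 days.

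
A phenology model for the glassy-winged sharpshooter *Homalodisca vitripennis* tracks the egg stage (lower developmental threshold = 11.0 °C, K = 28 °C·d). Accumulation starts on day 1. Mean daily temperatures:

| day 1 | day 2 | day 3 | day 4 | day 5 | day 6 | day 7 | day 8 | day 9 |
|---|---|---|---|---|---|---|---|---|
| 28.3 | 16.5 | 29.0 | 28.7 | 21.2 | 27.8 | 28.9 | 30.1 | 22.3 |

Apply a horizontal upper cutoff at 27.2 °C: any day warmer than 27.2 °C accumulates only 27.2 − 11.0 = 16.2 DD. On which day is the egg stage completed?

day 3

Daily DD above 11.0 °C (capped at 16.2): 16.2, 5.5, 16.2, 16.2, 10.2, 16.2, 16.2, 16.2, 11.3.
Cumulative: 16.2, 21.7, 37.9, 54.1, 64.3, 80.5, 96.7, 112.9, 124.2.
The total first reaches 28 DD on day 3.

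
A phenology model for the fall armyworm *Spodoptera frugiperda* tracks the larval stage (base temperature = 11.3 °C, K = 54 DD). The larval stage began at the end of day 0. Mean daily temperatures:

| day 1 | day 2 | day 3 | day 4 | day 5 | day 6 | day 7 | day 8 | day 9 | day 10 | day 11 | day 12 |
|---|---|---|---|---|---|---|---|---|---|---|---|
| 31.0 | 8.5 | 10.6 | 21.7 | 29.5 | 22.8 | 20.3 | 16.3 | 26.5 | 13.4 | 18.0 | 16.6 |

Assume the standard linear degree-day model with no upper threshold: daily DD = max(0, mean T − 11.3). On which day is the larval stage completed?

Daily DD above 11.3 °C: 19.7, 0.0, 0.0, 10.4, 18.2, 11.5, 9.0, 5.0, 15.2, 2.1, 6.7, 5.3.
Cumulative: 19.7, 19.7, 19.7, 30.1, 48.3, 59.8, 68.8, 73.8, 89.0, 91.1, 97.8, 103.1.
The total first reaches 54 DD on day 6.

day 6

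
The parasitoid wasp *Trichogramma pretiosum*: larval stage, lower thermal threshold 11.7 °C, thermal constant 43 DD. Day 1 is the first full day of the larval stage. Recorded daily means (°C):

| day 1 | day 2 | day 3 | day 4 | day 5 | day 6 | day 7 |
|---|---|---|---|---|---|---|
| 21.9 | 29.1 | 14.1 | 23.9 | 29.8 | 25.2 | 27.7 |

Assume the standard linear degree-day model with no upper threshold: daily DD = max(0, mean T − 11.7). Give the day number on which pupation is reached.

Daily DD above 11.7 °C: 10.2, 17.4, 2.4, 12.2, 18.1, 13.5, 16.0.
Cumulative: 10.2, 27.6, 30.0, 42.2, 60.3, 73.8, 89.8.
The total first reaches 43 DD on day 5.

day 5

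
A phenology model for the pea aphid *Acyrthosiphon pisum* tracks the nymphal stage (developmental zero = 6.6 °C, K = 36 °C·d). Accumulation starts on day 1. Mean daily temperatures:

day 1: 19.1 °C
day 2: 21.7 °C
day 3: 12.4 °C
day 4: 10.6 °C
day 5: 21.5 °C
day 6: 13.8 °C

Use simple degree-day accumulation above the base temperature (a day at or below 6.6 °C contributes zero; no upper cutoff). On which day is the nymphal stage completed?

day 4

Daily DD above 6.6 °C: 12.5, 15.1, 5.8, 4.0, 14.9, 7.2.
Cumulative: 12.5, 27.6, 33.4, 37.4, 52.3, 59.5.
The total first reaches 36 DD on day 4.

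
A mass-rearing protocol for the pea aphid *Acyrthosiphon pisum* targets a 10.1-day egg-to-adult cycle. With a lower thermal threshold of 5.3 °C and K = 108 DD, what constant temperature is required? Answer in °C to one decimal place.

Required daily accumulation = 108 / 10.1 = 10.693 DD/day.
T = T_base + 10.693 = 5.3 + 10.693 = 15.993 ≈ 16.0 °C.

16.0 °C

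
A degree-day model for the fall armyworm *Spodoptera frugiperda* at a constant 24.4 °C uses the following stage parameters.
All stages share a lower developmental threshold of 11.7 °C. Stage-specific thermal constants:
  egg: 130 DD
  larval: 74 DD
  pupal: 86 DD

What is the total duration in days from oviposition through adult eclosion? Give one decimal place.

Daily accumulation at 24.4 °C = 24.4 − 11.7 = 12.7 DD/day.
Total K = 130 + 74 + 86 = 290 DD.
Total duration = 290 / 12.7 = 22.835 ≈ 22.8 days.

22.8 days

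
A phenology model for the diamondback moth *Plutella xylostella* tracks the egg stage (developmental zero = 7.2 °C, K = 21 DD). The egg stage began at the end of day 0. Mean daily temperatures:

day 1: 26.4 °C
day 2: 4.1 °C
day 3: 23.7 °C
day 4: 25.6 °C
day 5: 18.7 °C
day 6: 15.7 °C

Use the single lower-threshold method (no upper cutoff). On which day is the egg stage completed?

day 3

Daily DD above 7.2 °C: 19.2, 0.0, 16.5, 18.4, 11.5, 8.5.
Cumulative: 19.2, 19.2, 35.7, 54.1, 65.6, 74.1.
The total first reaches 21 DD on day 3.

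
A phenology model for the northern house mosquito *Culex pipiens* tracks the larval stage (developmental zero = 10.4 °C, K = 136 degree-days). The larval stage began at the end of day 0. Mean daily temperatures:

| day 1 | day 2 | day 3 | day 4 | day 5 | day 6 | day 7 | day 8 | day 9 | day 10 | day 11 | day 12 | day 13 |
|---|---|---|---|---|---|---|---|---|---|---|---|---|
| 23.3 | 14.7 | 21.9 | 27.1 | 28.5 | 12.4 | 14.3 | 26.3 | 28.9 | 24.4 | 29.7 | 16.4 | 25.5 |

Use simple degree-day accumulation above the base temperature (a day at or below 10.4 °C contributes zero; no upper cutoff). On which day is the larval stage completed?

day 11

Daily DD above 10.4 °C: 12.9, 4.3, 11.5, 16.7, 18.1, 2.0, 3.9, 15.9, 18.5, 14.0, 19.3, 6.0, 15.1.
Cumulative: 12.9, 17.2, 28.7, 45.4, 63.5, 65.5, 69.4, 85.3, 103.8, 117.8, 137.1, 143.1, 158.2.
The total first reaches 136 DD on day 11.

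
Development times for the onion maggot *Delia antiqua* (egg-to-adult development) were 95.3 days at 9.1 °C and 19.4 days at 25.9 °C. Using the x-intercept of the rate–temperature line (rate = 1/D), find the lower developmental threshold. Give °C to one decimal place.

4.8 °C

Equal thermal constants: D₁(T₁ − T_b) = D₂(T₂ − T_b).
95.3·(9.1 − T_b) = 19.4·(25.9 − T_b)
T_b = (95.3·9.1 − 19.4·25.9) / (95.3 − 19.4) = 364.77 / 75.9 = 4.806 °C ≈ 4.8 °C.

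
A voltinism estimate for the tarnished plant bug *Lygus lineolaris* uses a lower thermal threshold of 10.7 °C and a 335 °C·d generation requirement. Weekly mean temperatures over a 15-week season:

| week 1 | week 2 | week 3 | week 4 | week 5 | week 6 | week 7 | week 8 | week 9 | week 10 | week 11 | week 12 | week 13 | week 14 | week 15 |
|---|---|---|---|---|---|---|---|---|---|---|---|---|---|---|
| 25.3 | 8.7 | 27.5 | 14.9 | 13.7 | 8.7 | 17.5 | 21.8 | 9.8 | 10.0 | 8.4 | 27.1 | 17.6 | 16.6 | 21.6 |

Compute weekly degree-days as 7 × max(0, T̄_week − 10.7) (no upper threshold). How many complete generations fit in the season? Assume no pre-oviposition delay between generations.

Weekly DD (7 × max(0, T̄ − 10.7)): 102.2, 0.0, 117.6, 29.4, 21.0, 0.0, 47.6, 77.7, 0.0, 0.0, 0.0, 114.8, 48.3, 41.3, 76.3.
Season total = 676.2 DD.
Complete generations = ⌊676.2 / 335⌋ = 2.

2 generations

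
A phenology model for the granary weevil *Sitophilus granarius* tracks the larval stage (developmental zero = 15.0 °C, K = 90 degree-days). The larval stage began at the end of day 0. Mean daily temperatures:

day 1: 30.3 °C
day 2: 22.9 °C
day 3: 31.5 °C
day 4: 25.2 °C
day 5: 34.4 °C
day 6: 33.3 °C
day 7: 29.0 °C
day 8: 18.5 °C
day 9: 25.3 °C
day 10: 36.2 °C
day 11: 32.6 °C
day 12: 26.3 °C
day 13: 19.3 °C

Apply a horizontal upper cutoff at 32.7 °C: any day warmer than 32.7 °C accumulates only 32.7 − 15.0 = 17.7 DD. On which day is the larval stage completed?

Daily DD above 15.0 °C (capped at 17.7): 15.3, 7.9, 16.5, 10.2, 17.7, 17.7, 14.0, 3.5, 10.3, 17.7, 17.6, 11.3, 4.3.
Cumulative: 15.3, 23.2, 39.7, 49.9, 67.6, 85.3, 99.3, 102.8, 113.1, 130.8, 148.4, 159.7, 164.0.
The total first reaches 90 DD on day 7.

day 7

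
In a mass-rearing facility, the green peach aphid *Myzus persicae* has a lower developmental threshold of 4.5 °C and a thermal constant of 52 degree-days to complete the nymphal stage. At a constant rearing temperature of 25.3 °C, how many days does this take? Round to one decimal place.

Daily accumulation = 25.3 − 4.5 = 20.8 DD/day.
Duration = 52 / 20.8 = 2.500 ≈ 2.5 days.

2.5 days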